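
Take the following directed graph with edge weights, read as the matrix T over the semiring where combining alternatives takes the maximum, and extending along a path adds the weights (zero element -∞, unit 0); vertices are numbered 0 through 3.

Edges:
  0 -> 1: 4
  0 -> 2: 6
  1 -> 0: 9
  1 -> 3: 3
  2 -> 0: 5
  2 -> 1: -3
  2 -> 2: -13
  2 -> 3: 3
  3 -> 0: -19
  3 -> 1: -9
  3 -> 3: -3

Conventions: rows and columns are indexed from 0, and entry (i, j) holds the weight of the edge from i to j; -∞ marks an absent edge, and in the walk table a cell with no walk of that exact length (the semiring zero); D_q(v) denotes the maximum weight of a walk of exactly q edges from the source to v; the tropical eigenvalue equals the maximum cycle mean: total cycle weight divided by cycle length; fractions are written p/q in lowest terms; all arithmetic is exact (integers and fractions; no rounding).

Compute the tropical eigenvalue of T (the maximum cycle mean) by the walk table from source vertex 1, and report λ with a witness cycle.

q=0: [-∞, 0, -∞, -∞]
q=1: [9, -∞, -∞, 3]
q=2: [-16, 13, 15, 0]
q=3: [22, 12, 2, 18]
q=4: [21, 26, 28, 15]
Optimal cycle mean attained by: cycle 0->1->0, total 4 + 9, length 2.
Answer: λ = 13/2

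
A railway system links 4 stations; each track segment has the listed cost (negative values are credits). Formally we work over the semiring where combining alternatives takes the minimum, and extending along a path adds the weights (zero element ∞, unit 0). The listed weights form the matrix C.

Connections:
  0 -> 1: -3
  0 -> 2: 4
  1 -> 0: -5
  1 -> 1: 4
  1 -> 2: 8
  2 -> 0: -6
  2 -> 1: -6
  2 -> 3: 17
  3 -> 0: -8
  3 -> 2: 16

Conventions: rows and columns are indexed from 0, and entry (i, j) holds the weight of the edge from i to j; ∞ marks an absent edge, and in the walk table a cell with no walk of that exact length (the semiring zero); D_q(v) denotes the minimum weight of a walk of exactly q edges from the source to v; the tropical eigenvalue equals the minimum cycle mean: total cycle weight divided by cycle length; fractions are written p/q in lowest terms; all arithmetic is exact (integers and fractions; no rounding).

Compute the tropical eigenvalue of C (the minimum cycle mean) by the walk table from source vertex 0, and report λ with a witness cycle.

q=0: [0, ∞, ∞, ∞]
q=1: [∞, -3, 4, ∞]
q=2: [-8, -2, 5, 21]
q=3: [-7, -11, -4, 22]
q=4: [-16, -10, -3, 13]
Optimal cycle mean attained by: cycle 0->1->0, total (-3) + (-5), length 2.
Answer: λ = -4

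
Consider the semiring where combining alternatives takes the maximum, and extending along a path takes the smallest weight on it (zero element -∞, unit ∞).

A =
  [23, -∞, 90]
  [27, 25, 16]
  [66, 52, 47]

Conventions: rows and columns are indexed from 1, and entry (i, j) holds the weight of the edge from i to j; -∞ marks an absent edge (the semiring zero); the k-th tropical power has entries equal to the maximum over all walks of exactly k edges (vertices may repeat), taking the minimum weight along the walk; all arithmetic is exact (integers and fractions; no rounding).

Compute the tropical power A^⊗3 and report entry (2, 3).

A^⊗2:
  [66, 52, 47]
  [25, 25, 27]
  [47, 47, 66]
A^⊗3:
  [47, 47, 66]
  [27, 27, 27]
  [66, 52, 47]
Key observation: the optimum is the walk 2->1->3->3, with weight 27 min 90 min 47 = 27.
Optimal value attained by: walk 2->1->3->3.
Answer: (A^⊗3)[2][3] = 27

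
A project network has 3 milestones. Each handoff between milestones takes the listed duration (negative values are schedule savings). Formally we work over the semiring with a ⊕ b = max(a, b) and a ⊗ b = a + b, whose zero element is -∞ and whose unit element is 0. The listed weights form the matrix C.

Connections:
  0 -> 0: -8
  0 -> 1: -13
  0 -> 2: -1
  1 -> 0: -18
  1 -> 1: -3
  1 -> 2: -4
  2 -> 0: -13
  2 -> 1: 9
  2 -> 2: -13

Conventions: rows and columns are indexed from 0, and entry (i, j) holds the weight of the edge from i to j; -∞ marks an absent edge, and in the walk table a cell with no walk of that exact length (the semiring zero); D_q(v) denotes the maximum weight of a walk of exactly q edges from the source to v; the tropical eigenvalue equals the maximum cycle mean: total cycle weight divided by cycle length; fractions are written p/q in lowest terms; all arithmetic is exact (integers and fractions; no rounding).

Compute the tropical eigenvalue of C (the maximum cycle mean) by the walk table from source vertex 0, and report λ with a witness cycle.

q=0: [0, -∞, -∞]
q=1: [-8, -13, -1]
q=2: [-14, 8, -9]
q=3: [-10, 5, 4]
Optimal cycle mean attained by: cycle 1->2->1, total (-4) + 9, length 2.
Answer: λ = 5/2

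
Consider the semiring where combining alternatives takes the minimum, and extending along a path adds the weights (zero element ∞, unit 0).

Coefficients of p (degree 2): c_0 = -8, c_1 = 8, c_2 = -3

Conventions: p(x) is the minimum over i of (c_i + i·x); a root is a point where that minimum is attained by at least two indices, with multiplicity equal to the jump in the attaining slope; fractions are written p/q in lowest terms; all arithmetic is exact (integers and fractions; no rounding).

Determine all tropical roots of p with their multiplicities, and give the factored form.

hull edge (i=0, c=-8) to (i=2, c=-3): slope 5/2, span 2
Factored form: p(x) = -3 ⊗ (x ⊕ (-5/2)) ⊗ (x ⊕ (-5/2))
Answer: roots = -5/2 (mult 2)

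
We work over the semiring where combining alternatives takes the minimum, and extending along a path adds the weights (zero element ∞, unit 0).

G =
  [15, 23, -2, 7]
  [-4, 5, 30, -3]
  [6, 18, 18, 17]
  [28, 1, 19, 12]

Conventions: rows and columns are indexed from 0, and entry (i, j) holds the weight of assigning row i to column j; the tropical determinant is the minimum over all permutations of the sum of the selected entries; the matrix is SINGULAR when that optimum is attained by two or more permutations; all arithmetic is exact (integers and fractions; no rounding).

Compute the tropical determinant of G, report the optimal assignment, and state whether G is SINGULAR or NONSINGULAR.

σ = (0, 1, 2, 3): 15 + 5 + 18 + 12 = 50
σ = (0, 1, 3, 2): 15 + 5 + 17 + 19 = 56
σ = (0, 2, 1, 3): 15 + 30 + 18 + 12 = 75
σ = (0, 2, 3, 1): 15 + 30 + 17 + 1 = 63
σ = (0, 3, 1, 2): 15 + (-3) + 18 + 19 = 49
σ = (0, 3, 2, 1): 15 + (-3) + 18 + 1 = 31
σ = (1, 0, 2, 3): 23 + (-4) + 18 + 12 = 49
σ = (1, 0, 3, 2): 23 + (-4) + 17 + 19 = 55
σ = (1, 2, 0, 3): 23 + 30 + 6 + 12 = 71
σ = (1, 2, 3, 0): 23 + 30 + 17 + 28 = 98
σ = (1, 3, 0, 2): 23 + (-3) + 6 + 19 = 45
σ = (1, 3, 2, 0): 23 + (-3) + 18 + 28 = 66
σ = (2, 0, 1, 3): (-2) + (-4) + 18 + 12 = 24
σ = (2, 0, 3, 1): (-2) + (-4) + 17 + 1 = 12
σ = (2, 1, 0, 3): (-2) + 5 + 6 + 12 = 21
σ = (2, 1, 3, 0): (-2) + 5 + 17 + 28 = 48
σ = (2, 3, 0, 1): (-2) + (-3) + 6 + 1 = 2
σ = (2, 3, 1, 0): (-2) + (-3) + 18 + 28 = 41
σ = (3, 0, 1, 2): 7 + (-4) + 18 + 19 = 40
σ = (3, 0, 2, 1): 7 + (-4) + 18 + 1 = 22
σ = (3, 1, 0, 2): 7 + 5 + 6 + 19 = 37
σ = (3, 1, 2, 0): 7 + 5 + 18 + 28 = 58
σ = (3, 2, 0, 1): 7 + 30 + 6 + 1 = 44
σ = (3, 2, 1, 0): 7 + 30 + 18 + 28 = 83
Optimal value attained by: σ = (2, 3, 0, 1).
Answer: det⊕(G) = 2; verdict: NONSINGULAR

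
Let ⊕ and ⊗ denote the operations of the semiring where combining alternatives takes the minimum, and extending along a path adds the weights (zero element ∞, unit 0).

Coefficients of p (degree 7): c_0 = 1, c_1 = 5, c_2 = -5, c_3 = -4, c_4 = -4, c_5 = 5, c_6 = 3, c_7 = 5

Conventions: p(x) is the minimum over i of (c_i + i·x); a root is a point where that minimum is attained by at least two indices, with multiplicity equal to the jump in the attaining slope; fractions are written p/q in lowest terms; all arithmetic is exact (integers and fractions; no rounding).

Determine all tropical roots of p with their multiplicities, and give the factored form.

hull edge (i=0, c=1) to (i=2, c=-5): slope -3, span 2
hull edge (i=2, c=-5) to (i=4, c=-4): slope 1/2, span 2
hull edge (i=4, c=-4) to (i=7, c=5): slope 3, span 3
Factored form: p(x) = 5 ⊗ (x ⊕ (-3)) ⊗ (x ⊕ (-3)) ⊗ (x ⊕ (-3)) ⊗ (x ⊕ (-1/2)) ⊗ (x ⊕ (-1/2)) ⊗ (x ⊕ 3) ⊗ (x ⊕ 3)
Answer: roots = -3 (mult 3), -1/2 (mult 2), 3 (mult 2)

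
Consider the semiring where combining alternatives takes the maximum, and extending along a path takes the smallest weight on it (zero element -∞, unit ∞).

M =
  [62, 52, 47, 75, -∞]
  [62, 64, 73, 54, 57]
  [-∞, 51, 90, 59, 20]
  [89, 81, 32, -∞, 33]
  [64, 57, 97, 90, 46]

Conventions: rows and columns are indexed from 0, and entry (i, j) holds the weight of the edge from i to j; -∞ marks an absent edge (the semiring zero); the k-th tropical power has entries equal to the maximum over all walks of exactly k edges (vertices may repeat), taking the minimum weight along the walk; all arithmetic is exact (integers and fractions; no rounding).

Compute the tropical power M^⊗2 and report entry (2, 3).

M^⊗2:
  [75, 75, 52, 62, 52]
  [62, 64, 73, 62, 57]
  [59, 59, 90, 59, 51]
  [62, 64, 73, 75, 57]
  [89, 81, 90, 64, 57]
Key observation: the optimum is the walk 2->2->3, with weight 90 min 59 = 59.
Optimal value attained by: walk 2->2->3.
Answer: (M^⊗2)[2][3] = 59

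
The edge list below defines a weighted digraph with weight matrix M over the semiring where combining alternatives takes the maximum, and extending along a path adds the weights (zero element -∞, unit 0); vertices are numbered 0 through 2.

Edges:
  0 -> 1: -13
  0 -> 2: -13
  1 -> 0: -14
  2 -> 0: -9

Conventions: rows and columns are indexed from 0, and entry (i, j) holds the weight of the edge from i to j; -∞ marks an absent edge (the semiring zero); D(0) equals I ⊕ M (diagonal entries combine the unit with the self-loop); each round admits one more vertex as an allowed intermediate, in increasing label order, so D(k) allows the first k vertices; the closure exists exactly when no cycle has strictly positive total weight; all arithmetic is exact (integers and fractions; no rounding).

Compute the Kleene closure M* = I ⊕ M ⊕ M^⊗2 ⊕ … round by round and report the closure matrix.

D(0):
  [0, -13, -13]
  [-14, 0, -∞]
  [-9, -∞, 0]
D(1):
  [0, -13, -13]
  [-14, 0, -27]
  [-9, -22, 0]
D(2):
  [0, -13, -13]
  [-14, 0, -27]
  [-9, -22, 0]
D(3):
  [0, -13, -13]
  [-14, 0, -27]
  [-9, -22, 0]
Answer: M* = [[0, -13, -13], [-14, 0, -27], [-9, -22, 0]]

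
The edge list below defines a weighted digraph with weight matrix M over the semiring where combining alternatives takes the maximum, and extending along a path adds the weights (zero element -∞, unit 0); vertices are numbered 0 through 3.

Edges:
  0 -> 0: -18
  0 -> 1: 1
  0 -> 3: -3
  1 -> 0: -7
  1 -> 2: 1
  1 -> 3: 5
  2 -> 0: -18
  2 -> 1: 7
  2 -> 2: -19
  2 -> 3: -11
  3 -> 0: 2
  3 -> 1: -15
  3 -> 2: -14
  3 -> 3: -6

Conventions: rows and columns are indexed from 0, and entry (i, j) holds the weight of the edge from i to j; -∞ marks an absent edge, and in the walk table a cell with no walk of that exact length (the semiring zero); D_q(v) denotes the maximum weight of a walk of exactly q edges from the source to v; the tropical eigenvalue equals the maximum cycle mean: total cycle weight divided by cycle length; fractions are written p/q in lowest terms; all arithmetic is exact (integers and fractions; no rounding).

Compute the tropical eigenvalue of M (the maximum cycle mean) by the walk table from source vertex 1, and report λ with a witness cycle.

q=0: [-∞, 0, -∞, -∞]
q=1: [-7, -∞, 1, 5]
q=2: [7, 8, -9, -1]
q=3: [1, 8, 9, 13]
q=4: [15, 16, 9, 13]
Optimal cycle mean attained by: cycle 1->2->1, total 1 + 7, length 2.
Answer: λ = 4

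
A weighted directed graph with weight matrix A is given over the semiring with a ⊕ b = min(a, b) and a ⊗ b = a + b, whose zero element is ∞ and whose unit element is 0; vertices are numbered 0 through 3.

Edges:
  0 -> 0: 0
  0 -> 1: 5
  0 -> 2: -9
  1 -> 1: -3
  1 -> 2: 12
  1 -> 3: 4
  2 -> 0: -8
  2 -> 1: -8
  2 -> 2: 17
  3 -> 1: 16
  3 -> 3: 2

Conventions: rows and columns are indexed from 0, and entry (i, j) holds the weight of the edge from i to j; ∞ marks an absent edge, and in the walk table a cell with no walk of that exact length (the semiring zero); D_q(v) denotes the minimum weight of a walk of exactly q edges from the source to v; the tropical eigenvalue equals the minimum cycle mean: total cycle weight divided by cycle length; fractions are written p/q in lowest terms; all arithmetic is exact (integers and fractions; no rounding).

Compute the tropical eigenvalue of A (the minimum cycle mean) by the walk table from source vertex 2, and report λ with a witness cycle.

q=0: [∞, ∞, 0, ∞]
q=1: [-8, -8, 17, ∞]
q=2: [-8, -11, -17, -4]
q=3: [-25, -25, -17, -7]
q=4: [-25, -28, -34, -21]
Optimal cycle mean attained by: cycle 0->2->0, total (-9) + (-8), length 2.
Answer: λ = -17/2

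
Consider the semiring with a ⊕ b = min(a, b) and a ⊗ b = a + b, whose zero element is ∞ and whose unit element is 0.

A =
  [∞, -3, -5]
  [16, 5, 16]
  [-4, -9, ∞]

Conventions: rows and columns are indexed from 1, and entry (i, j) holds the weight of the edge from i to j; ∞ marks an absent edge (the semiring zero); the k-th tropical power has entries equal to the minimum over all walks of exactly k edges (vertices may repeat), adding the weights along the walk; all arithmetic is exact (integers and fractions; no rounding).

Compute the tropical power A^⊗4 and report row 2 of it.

A^⊗2:
  [-9, -14, 13]
  [12, 7, 11]
  [7, -7, -9]
A^⊗3:
  [2, -12, -14]
  [7, 2, 7]
  [-13, -18, 2]
A^⊗4:
  [-18, -23, -3]
  [3, -2, 2]
  [-2, -16, -18]
Answer: row 2 of A^⊗4 = [3, -2, 2]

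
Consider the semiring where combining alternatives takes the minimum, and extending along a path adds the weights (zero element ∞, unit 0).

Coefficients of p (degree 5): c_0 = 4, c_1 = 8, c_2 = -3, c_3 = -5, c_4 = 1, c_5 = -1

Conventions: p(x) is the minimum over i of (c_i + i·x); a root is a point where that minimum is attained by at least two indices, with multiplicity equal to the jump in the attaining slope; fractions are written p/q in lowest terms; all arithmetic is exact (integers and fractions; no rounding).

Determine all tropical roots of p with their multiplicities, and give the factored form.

hull edge (i=0, c=4) to (i=2, c=-3): slope -7/2, span 2
hull edge (i=2, c=-3) to (i=3, c=-5): slope -2, span 1
hull edge (i=3, c=-5) to (i=5, c=-1): slope 2, span 2
Factored form: p(x) = -1 ⊗ (x ⊕ (-2)) ⊗ (x ⊕ (-2)) ⊗ (x ⊕ 2) ⊗ (x ⊕ 7/2) ⊗ (x ⊕ 7/2)
Answer: roots = -2 (mult 2), 2 (mult 1), 7/2 (mult 2)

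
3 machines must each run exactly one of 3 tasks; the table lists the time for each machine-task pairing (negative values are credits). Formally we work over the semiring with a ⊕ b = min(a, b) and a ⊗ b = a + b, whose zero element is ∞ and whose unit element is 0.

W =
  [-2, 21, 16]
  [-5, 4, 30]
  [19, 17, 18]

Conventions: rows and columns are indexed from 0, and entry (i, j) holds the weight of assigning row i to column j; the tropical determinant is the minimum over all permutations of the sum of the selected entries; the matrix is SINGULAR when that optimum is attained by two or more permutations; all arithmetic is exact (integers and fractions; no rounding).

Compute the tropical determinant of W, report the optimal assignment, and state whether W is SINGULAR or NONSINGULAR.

σ = (0, 1, 2): (-2) + 4 + 18 = 20
σ = (0, 2, 1): (-2) + 30 + 17 = 45
σ = (1, 0, 2): 21 + (-5) + 18 = 34
σ = (1, 2, 0): 21 + 30 + 19 = 70
σ = (2, 0, 1): 16 + (-5) + 17 = 28
σ = (2, 1, 0): 16 + 4 + 19 = 39
Optimal value attained by: σ = (0, 1, 2).
Answer: det⊕(W) = 20; verdict: NONSINGULAR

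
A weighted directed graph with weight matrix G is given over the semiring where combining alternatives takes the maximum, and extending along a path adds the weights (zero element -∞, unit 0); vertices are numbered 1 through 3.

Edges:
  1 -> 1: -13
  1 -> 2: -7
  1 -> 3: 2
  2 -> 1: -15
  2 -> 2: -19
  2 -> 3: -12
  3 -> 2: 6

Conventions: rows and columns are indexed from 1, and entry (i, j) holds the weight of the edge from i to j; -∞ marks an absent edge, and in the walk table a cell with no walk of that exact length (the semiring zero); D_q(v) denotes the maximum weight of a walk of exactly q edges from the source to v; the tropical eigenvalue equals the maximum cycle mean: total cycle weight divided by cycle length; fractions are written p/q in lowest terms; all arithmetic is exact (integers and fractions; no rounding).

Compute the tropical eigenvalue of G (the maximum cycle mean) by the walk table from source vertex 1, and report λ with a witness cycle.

q=0: [0, -∞, -∞]
q=1: [-13, -7, 2]
q=2: [-22, 8, -11]
q=3: [-7, -5, -4]
Optimal cycle mean attained by: cycle 1->3->2->1, total 2 + 6 + (-15), length 3.
Answer: λ = -7/3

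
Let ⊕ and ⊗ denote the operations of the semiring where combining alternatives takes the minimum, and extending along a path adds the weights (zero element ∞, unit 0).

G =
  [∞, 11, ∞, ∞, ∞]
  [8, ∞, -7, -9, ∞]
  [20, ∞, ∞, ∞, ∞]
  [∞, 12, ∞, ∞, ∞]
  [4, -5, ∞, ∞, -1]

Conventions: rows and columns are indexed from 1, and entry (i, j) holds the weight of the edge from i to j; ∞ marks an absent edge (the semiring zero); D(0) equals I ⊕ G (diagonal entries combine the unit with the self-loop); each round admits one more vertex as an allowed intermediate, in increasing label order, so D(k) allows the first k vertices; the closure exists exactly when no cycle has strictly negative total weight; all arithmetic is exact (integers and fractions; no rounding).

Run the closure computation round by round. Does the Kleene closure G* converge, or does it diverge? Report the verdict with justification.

Detection: at round 0, diagonal entry (5, 5) turns strictly negative.
Key observation: the cycle 5->5 has total weight (-1), which is strictly negative.
Answer: DIVERGES — negative cycle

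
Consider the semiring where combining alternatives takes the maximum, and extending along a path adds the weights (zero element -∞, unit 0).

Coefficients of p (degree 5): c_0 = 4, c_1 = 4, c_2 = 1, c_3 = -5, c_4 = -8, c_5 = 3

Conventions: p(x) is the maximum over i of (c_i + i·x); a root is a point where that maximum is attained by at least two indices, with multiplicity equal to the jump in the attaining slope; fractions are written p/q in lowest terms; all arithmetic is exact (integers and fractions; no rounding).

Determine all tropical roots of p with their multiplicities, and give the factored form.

hull edge (i=0, c=4) to (i=1, c=4): slope 0, span 1
hull edge (i=1, c=4) to (i=5, c=3): slope -1/4, span 4
Factored form: p(x) = 3 ⊗ (x ⊕ 0) ⊗ (x ⊕ 1/4) ⊗ (x ⊕ 1/4) ⊗ (x ⊕ 1/4) ⊗ (x ⊕ 1/4)
Answer: roots = 0 (mult 1), 1/4 (mult 4)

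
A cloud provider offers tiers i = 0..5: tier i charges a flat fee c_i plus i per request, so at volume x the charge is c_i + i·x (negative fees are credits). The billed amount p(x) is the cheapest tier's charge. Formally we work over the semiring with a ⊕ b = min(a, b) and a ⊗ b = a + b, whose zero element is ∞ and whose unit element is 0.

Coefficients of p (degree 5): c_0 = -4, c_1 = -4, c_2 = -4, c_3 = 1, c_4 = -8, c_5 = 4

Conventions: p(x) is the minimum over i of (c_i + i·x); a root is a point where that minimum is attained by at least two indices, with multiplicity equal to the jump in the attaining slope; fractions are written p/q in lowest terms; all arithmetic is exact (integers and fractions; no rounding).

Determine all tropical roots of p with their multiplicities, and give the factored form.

hull edge (i=0, c=-4) to (i=4, c=-8): slope -1, span 4
hull edge (i=4, c=-8) to (i=5, c=4): slope 12, span 1
Factored form: p(x) = 4 ⊗ (x ⊕ (-12)) ⊗ (x ⊕ 1) ⊗ (x ⊕ 1) ⊗ (x ⊕ 1) ⊗ (x ⊕ 1)
Answer: roots = -12 (mult 1), 1 (mult 4)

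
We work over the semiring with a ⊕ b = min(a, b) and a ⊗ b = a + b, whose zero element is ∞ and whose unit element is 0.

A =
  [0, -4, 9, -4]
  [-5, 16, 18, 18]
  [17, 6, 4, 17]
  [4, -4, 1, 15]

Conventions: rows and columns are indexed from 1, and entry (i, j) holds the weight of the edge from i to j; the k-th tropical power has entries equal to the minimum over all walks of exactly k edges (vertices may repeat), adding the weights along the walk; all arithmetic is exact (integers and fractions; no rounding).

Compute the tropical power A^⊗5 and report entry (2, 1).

A^⊗2:
  [-9, -8, -3, -4]
  [-5, -9, 4, -9]
  [1, 10, 8, 13]
  [-9, 0, 5, 0]
A^⊗3:
  [-13, -13, -3, -13]
  [-14, -13, -8, -9]
  [1, -3, 10, -3]
  [-9, -13, 0, -13]
A^⊗4:
  [-18, -17, -12, -17]
  [-18, -18, -8, -18]
  [-8, -7, -2, -3]
  [-18, -17, -12, -13]
A^⊗5:
  [-22, -22, -16, -22]
  [-23, -22, -17, -22]
  [-12, -12, -2, -12]
  [-22, -22, -12, -22]
Key observation: the optimum is the walk 2->1->2->1->2->1, with weight (-5) + (-4) + (-5) + (-4) + (-5) = -23.
Optimal value attained by: walk 2->1->2->1->2->1.
Answer: (A^⊗5)[2][1] = -23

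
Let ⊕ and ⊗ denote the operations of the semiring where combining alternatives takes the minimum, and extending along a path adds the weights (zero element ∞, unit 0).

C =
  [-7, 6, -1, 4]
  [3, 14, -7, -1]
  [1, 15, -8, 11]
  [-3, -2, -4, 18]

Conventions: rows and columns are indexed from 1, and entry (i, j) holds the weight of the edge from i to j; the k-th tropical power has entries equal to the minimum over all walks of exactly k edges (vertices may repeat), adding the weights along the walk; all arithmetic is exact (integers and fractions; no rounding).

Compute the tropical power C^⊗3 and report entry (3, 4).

C^⊗2:
  [-14, -1, -9, -3]
  [-6, -3, -15, 4]
  [-7, 7, -16, 3]
  [-10, 3, -12, -3]
C^⊗3:
  [-21, -8, -17, -10]
  [-14, 0, -23, -4]
  [-15, -1, -24, -5]
  [-17, -5, -20, -6]
Key observation: the optimum is the walk 3->3->3->4, with weight (-8) + (-8) + 11 = -5.
Optimal value attained by: walk 3->3->3->4.
Answer: (C^⊗3)[3][4] = -5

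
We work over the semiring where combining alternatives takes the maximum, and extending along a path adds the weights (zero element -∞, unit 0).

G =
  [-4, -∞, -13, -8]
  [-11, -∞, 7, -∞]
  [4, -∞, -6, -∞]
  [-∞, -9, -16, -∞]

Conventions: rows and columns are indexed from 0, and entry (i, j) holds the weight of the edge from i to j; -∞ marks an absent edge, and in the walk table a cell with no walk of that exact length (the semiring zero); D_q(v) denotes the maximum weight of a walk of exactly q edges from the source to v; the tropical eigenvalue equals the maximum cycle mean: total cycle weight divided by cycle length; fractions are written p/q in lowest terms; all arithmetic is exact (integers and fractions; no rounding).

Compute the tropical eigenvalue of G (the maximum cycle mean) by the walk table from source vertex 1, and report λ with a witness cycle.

q=0: [-∞, 0, -∞, -∞]
q=1: [-11, -∞, 7, -∞]
q=2: [11, -∞, 1, -19]
q=3: [7, -28, -2, 3]
q=4: [3, -6, -6, -1]
Optimal cycle mean attained by: cycle 0->3->1->2->0, total (-8) + (-9) + 7 + 4, length 4.
Answer: λ = -3/2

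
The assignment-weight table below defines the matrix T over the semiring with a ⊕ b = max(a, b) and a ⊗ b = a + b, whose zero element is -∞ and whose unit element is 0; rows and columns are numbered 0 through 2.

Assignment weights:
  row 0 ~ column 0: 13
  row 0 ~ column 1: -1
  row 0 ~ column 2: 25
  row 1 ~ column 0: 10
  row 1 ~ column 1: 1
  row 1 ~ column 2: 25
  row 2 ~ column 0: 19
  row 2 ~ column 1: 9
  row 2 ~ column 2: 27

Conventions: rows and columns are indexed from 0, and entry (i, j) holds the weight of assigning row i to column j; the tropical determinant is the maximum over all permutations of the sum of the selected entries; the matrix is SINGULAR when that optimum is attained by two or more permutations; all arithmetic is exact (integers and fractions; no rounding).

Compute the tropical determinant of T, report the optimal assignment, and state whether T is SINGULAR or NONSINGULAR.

σ = (0, 1, 2): 13 + 1 + 27 = 41
σ = (0, 2, 1): 13 + 25 + 9 = 47
σ = (1, 0, 2): (-1) + 10 + 27 = 36
σ = (1, 2, 0): (-1) + 25 + 19 = 43
σ = (2, 0, 1): 25 + 10 + 9 = 44
σ = (2, 1, 0): 25 + 1 + 19 = 45
Optimal value attained by: σ = (0, 2, 1).
Answer: det⊕(T) = 47; verdict: NONSINGULAR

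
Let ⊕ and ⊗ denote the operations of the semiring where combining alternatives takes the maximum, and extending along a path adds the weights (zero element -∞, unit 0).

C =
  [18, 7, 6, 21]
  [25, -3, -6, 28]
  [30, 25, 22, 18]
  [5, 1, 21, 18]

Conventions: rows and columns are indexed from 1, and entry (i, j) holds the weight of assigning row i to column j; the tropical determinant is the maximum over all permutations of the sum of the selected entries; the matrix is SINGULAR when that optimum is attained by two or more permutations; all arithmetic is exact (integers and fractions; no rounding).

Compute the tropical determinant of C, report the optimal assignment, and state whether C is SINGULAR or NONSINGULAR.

σ = (1, 2, 3, 4): 18 + (-3) + 22 + 18 = 55
σ = (1, 2, 4, 3): 18 + (-3) + 18 + 21 = 54
σ = (1, 3, 2, 4): 18 + (-6) + 25 + 18 = 55
σ = (1, 3, 4, 2): 18 + (-6) + 18 + 1 = 31
σ = (1, 4, 2, 3): 18 + 28 + 25 + 21 = 92
σ = (1, 4, 3, 2): 18 + 28 + 22 + 1 = 69
σ = (2, 1, 3, 4): 7 + 25 + 22 + 18 = 72
σ = (2, 1, 4, 3): 7 + 25 + 18 + 21 = 71
σ = (2, 3, 1, 4): 7 + (-6) + 30 + 18 = 49
σ = (2, 3, 4, 1): 7 + (-6) + 18 + 5 = 24
σ = (2, 4, 1, 3): 7 + 28 + 30 + 21 = 86
σ = (2, 4, 3, 1): 7 + 28 + 22 + 5 = 62
σ = (3, 1, 2, 4): 6 + 25 + 25 + 18 = 74
σ = (3, 1, 4, 2): 6 + 25 + 18 + 1 = 50
σ = (3, 2, 1, 4): 6 + (-3) + 30 + 18 = 51
σ = (3, 2, 4, 1): 6 + (-3) + 18 + 5 = 26
σ = (3, 4, 1, 2): 6 + 28 + 30 + 1 = 65
σ = (3, 4, 2, 1): 6 + 28 + 25 + 5 = 64
σ = (4, 1, 2, 3): 21 + 25 + 25 + 21 = 92
σ = (4, 1, 3, 2): 21 + 25 + 22 + 1 = 69
σ = (4, 2, 1, 3): 21 + (-3) + 30 + 21 = 69
σ = (4, 2, 3, 1): 21 + (-3) + 22 + 5 = 45
σ = (4, 3, 1, 2): 21 + (-6) + 30 + 1 = 46
σ = (4, 3, 2, 1): 21 + (-6) + 25 + 5 = 45
Optimal value attained by: σ = (1, 4, 2, 3).
Answer: det⊕(C) = 92; verdict: SINGULAR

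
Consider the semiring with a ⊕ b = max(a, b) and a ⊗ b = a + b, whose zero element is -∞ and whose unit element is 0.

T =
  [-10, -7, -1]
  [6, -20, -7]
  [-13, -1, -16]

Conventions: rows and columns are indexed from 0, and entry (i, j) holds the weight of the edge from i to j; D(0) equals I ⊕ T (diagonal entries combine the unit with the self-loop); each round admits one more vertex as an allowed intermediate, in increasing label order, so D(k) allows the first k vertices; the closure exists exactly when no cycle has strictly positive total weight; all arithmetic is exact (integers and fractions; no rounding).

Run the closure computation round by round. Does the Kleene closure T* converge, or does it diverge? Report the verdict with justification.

D(0):
  [0, -7, -1]
  [6, 0, -7]
  [-13, -1, 0]
D(1):
  [0, -7, -1]
  [6, 0, 5]
  [-13, -1, 0]
Detection: at round 2, diagonal entry (2, 2) turns strictly positive.
Key observation: the cycle 2->1->0->2 has total weight (-1) + 6 + (-1), which is strictly positive.
Answer: DIVERGES — positive cycle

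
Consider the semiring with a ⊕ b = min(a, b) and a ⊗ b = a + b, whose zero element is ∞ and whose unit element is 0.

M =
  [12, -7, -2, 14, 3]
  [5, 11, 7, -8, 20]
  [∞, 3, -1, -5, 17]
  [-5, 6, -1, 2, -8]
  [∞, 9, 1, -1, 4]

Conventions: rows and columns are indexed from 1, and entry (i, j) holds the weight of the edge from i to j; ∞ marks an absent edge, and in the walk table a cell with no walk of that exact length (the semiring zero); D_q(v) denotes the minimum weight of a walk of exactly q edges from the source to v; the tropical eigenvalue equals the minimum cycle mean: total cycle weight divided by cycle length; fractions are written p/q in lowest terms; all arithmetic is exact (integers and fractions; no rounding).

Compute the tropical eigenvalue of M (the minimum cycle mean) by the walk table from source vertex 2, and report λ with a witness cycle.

q=0: [∞, 0, ∞, ∞, ∞]
q=1: [5, 11, 7, -8, 20]
q=2: [-13, -2, -9, -6, -16]
q=3: [-11, -20, -15, -17, -14]
q=4: [-22, -18, -18, -28, -25]
q=5: [-33, -29, -29, -26, -36]
Optimal cycle mean attained by: cycle 1->2->4->1, total (-7) + (-8) + (-5), length 3.
Answer: λ = -20/3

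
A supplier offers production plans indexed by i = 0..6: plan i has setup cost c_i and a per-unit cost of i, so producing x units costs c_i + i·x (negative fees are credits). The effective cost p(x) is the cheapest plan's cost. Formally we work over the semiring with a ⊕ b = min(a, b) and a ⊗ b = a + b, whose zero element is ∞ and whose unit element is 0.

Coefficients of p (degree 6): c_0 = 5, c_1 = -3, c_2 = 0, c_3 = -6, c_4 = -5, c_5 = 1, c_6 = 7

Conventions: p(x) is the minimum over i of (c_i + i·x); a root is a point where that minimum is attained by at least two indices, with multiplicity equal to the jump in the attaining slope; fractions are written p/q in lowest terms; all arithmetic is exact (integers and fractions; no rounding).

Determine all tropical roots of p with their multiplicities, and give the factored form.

hull edge (i=0, c=5) to (i=1, c=-3): slope -8, span 1
hull edge (i=1, c=-3) to (i=3, c=-6): slope -3/2, span 2
hull edge (i=3, c=-6) to (i=4, c=-5): slope 1, span 1
hull edge (i=4, c=-5) to (i=6, c=7): slope 6, span 2
Factored form: p(x) = 7 ⊗ (x ⊕ (-6)) ⊗ (x ⊕ (-6)) ⊗ (x ⊕ (-1)) ⊗ (x ⊕ 3/2) ⊗ (x ⊕ 3/2) ⊗ (x ⊕ 8)
Answer: roots = -6 (mult 2), -1 (mult 1), 3/2 (mult 2), 8 (mult 1)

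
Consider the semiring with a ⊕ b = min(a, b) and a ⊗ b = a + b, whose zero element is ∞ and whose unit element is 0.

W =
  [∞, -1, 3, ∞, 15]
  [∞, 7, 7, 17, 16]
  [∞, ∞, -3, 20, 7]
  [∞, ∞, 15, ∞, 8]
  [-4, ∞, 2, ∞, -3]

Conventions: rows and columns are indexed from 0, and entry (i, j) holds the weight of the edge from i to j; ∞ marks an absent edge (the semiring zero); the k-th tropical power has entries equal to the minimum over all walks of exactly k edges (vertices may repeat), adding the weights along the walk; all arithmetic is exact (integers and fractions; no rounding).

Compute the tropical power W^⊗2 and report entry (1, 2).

W^⊗2:
  [11, 6, 0, 16, 10]
  [12, 14, 4, 24, 13]
  [3, ∞, -6, 17, 4]
  [4, ∞, 10, 35, 5]
  [-7, -5, -1, 22, -6]
Key observation: the optimum is the walk 1->2->2, with weight 7 + (-3) = 4.
Optimal value attained by: walk 1->2->2.
Answer: (W^⊗2)[1][2] = 4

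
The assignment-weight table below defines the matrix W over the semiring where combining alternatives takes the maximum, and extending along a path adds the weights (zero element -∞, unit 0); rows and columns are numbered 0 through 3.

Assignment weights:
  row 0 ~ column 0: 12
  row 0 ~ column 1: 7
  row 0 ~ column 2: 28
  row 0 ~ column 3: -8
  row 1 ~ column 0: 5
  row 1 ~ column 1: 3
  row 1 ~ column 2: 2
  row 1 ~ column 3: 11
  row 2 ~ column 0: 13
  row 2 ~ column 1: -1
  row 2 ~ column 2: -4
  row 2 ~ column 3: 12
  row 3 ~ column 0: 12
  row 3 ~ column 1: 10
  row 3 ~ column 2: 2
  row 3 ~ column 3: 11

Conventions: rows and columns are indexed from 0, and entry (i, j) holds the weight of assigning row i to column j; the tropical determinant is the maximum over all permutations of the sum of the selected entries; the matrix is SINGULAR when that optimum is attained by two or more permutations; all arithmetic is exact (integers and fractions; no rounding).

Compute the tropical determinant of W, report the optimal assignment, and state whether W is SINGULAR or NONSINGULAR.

σ = (0, 1, 2, 3): 12 + 3 + (-4) + 11 = 22
σ = (0, 1, 3, 2): 12 + 3 + 12 + 2 = 29
σ = (0, 2, 1, 3): 12 + 2 + (-1) + 11 = 24
σ = (0, 2, 3, 1): 12 + 2 + 12 + 10 = 36
σ = (0, 3, 1, 2): 12 + 11 + (-1) + 2 = 24
σ = (0, 3, 2, 1): 12 + 11 + (-4) + 10 = 29
σ = (1, 0, 2, 3): 7 + 5 + (-4) + 11 = 19
σ = (1, 0, 3, 2): 7 + 5 + 12 + 2 = 26
σ = (1, 2, 0, 3): 7 + 2 + 13 + 11 = 33
σ = (1, 2, 3, 0): 7 + 2 + 12 + 12 = 33
σ = (1, 3, 0, 2): 7 + 11 + 13 + 2 = 33
σ = (1, 3, 2, 0): 7 + 11 + (-4) + 12 = 26
σ = (2, 0, 1, 3): 28 + 5 + (-1) + 11 = 43
σ = (2, 0, 3, 1): 28 + 5 + 12 + 10 = 55
σ = (2, 1, 0, 3): 28 + 3 + 13 + 11 = 55
σ = (2, 1, 3, 0): 28 + 3 + 12 + 12 = 55
σ = (2, 3, 0, 1): 28 + 11 + 13 + 10 = 62
σ = (2, 3, 1, 0): 28 + 11 + (-1) + 12 = 50
σ = (3, 0, 1, 2): (-8) + 5 + (-1) + 2 = -2
σ = (3, 0, 2, 1): (-8) + 5 + (-4) + 10 = 3
σ = (3, 1, 0, 2): (-8) + 3 + 13 + 2 = 10
σ = (3, 1, 2, 0): (-8) + 3 + (-4) + 12 = 3
σ = (3, 2, 0, 1): (-8) + 2 + 13 + 10 = 17
σ = (3, 2, 1, 0): (-8) + 2 + (-1) + 12 = 5
Optimal value attained by: σ = (2, 3, 0, 1).
Answer: det⊕(W) = 62; verdict: NONSINGULAR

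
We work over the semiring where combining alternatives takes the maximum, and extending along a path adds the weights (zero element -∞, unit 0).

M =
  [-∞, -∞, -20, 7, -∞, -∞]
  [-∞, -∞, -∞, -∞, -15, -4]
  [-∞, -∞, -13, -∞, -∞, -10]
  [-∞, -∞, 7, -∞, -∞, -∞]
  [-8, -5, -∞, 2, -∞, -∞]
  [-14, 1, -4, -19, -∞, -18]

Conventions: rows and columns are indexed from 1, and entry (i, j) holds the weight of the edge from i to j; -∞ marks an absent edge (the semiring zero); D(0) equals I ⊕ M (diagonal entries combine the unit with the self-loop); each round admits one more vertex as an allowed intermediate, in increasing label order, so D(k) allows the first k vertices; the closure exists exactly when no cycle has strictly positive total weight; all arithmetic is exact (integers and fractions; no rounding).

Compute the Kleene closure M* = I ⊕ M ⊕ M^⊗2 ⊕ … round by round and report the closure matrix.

D(0):
  [0, -∞, -20, 7, -∞, -∞]
  [-∞, 0, -∞, -∞, -15, -4]
  [-∞, -∞, 0, -∞, -∞, -10]
  [-∞, -∞, 7, 0, -∞, -∞]
  [-8, -5, -∞, 2, 0, -∞]
  [-14, 1, -4, -19, -∞, 0]
D(1):
  [0, -∞, -20, 7, -∞, -∞]
  [-∞, 0, -∞, -∞, -15, -4]
  [-∞, -∞, 0, -∞, -∞, -10]
  [-∞, -∞, 7, 0, -∞, -∞]
  [-8, -5, -28, 2, 0, -∞]
  [-14, 1, -4, -7, -∞, 0]
D(2):
  [0, -∞, -20, 7, -∞, -∞]
  [-∞, 0, -∞, -∞, -15, -4]
  [-∞, -∞, 0, -∞, -∞, -10]
  [-∞, -∞, 7, 0, -∞, -∞]
  [-8, -5, -28, 2, 0, -9]
  [-14, 1, -4, -7, -14, 0]
D(3):
  [0, -∞, -20, 7, -∞, -30]
  [-∞, 0, -∞, -∞, -15, -4]
  [-∞, -∞, 0, -∞, -∞, -10]
  [-∞, -∞, 7, 0, -∞, -3]
  [-8, -5, -28, 2, 0, -9]
  [-14, 1, -4, -7, -14, 0]
D(4):
  [0, -∞, 14, 7, -∞, 4]
  [-∞, 0, -∞, -∞, -15, -4]
  [-∞, -∞, 0, -∞, -∞, -10]
  [-∞, -∞, 7, 0, -∞, -3]
  [-8, -5, 9, 2, 0, -1]
  [-14, 1, 0, -7, -14, 0]
D(5):
  [0, -∞, 14, 7, -∞, 4]
  [-23, 0, -6, -13, -15, -4]
  [-∞, -∞, 0, -∞, -∞, -10]
  [-∞, -∞, 7, 0, -∞, -3]
  [-8, -5, 9, 2, 0, -1]
  [-14, 1, 0, -7, -14, 0]
D(6):
  [0, 5, 14, 7, -10, 4]
  [-18, 0, -4, -11, -15, -4]
  [-24, -9, 0, -17, -24, -10]
  [-17, -2, 7, 0, -17, -3]
  [-8, 0, 9, 2, 0, -1]
  [-14, 1, 0, -7, -14, 0]
Answer: M* = [[0, 5, 14, 7, -10, 4], [-18, 0, -4, -11, -15, -4], [-24, -9, 0, -17, -24, -10], [-17, -2, 7, 0, -17, -3], [-8, 0, 9, 2, 0, -1], [-14, 1, 0, -7, -14, 0]]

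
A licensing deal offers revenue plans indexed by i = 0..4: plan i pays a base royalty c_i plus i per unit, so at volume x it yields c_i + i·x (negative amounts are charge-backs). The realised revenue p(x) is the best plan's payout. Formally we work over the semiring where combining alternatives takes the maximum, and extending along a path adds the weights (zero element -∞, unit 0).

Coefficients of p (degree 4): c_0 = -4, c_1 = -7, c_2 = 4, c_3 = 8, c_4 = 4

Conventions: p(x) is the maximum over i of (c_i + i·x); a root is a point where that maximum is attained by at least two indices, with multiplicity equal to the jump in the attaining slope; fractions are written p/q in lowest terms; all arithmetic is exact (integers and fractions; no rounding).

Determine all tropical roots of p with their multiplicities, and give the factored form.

hull edge (i=0, c=-4) to (i=3, c=8): slope 4, span 3
hull edge (i=3, c=8) to (i=4, c=4): slope -4, span 1
Factored form: p(x) = 4 ⊗ (x ⊕ (-4)) ⊗ (x ⊕ (-4)) ⊗ (x ⊕ (-4)) ⊗ (x ⊕ 4)
Answer: roots = -4 (mult 3), 4 (mult 1)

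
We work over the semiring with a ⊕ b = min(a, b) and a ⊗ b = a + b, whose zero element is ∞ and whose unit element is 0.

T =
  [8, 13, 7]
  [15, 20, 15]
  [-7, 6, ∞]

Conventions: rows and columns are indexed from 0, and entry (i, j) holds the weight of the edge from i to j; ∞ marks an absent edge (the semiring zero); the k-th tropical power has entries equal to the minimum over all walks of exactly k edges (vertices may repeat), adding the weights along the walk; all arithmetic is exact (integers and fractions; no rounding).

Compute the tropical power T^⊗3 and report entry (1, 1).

T^⊗2:
  [0, 13, 15]
  [8, 21, 22]
  [1, 6, 0]
T^⊗3:
  [8, 13, 7]
  [15, 21, 15]
  [-7, 6, 8]
Key observation: the optimum is the walk 1->2->0->1, with weight 15 + (-7) + 13 = 21.
Optimal value attained by: walk 1->2->0->1.
Answer: (T^⊗3)[1][1] = 21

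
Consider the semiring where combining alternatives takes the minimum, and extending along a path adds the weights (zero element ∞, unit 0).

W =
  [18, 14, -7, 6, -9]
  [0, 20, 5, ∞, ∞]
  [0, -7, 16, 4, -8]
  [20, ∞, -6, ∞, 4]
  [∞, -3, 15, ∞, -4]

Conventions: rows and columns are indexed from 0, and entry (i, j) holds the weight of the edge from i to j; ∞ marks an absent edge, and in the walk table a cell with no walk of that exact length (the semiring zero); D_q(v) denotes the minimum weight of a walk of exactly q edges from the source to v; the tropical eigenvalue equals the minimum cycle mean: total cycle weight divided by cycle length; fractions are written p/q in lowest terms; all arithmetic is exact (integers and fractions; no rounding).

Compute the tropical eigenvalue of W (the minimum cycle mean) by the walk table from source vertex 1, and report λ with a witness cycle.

q=0: [∞, 0, ∞, ∞, ∞]
q=1: [0, 20, 5, ∞, ∞]
q=2: [5, -2, -7, 6, -9]
q=3: [-7, -14, -2, -3, -15]
q=4: [-14, -18, -14, -1, -19]
q=5: [-18, -22, -21, -10, -23]
Optimal cycle mean attained by: cycle 0->2->1->0, total (-7) + (-7) + 0, length 3.
Answer: λ = -14/3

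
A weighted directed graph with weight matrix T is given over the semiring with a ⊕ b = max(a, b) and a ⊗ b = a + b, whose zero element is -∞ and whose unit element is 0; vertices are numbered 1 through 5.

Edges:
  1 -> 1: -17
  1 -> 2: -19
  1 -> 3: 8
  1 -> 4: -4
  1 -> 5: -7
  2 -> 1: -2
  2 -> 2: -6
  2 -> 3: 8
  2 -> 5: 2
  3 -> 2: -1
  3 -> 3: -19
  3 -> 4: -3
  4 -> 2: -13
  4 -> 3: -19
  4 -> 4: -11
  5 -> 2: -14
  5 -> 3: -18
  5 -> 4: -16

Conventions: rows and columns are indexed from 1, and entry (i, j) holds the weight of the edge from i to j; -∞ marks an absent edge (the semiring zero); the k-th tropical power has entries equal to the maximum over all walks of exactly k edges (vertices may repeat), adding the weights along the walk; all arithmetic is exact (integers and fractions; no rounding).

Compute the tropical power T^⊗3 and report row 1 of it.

T^⊗2:
  [-21, 7, -9, 5, -17]
  [-8, 7, 6, 5, -4]
  [-3, -7, 7, -14, 1]
  [-15, -19, -5, -22, -11]
  [-16, -19, -6, -21, -12]
T^⊗3:
  [5, 1, 15, -6, 9]
  [5, 5, 15, 3, 9]
  [-9, 6, 5, 4, -5]
  [-21, -6, -7, -8, -17]
  [-21, -7, -8, -9, -17]
Answer: row 1 of T^⊗3 = [5, 1, 15, -6, 9]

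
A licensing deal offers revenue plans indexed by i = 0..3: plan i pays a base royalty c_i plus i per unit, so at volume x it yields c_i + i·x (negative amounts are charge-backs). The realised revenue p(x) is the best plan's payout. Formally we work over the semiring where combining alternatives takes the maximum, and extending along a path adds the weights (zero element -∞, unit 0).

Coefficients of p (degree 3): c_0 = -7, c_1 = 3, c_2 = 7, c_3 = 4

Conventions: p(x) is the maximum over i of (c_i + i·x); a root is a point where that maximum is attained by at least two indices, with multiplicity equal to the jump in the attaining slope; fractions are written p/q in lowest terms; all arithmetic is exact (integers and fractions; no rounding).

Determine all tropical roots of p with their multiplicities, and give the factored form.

hull edge (i=0, c=-7) to (i=1, c=3): slope 10, span 1
hull edge (i=1, c=3) to (i=2, c=7): slope 4, span 1
hull edge (i=2, c=7) to (i=3, c=4): slope -3, span 1
Factored form: p(x) = 4 ⊗ (x ⊕ (-10)) ⊗ (x ⊕ (-4)) ⊗ (x ⊕ 3)
Answer: roots = -10 (mult 1), -4 (mult 1), 3 (mult 1)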